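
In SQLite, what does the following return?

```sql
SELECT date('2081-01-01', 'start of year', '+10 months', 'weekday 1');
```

`start of year` rewinds 2081-01-01 to 2081-01-01.
Adding +10 months to 2081-01-01 gives 2081-11-01.
`weekday 1` advances to the next Monday; 2081-11-01 is a Saturday, so it moves forward to 2081-11-03.

2081-11-03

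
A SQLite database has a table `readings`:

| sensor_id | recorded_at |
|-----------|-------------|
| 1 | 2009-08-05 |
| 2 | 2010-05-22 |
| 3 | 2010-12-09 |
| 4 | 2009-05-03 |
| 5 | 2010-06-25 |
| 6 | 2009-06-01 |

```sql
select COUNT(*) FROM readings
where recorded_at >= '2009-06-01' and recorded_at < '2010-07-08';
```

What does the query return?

4

Rows in [2009-06-01, 2010-07-08): 2009-08-05, 2010-05-22, 2010-06-25, 2009-06-01 → 4 rows.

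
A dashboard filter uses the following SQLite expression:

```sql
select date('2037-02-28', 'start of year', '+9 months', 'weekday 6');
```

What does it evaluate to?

2037-10-03

`start of year` rewinds 2037-02-28 to 2037-01-01.
Adding +9 months to 2037-01-01 gives 2037-10-01.
`weekday 6` advances to the next Saturday; 2037-10-01 is a Thursday, so it moves forward to 2037-10-03.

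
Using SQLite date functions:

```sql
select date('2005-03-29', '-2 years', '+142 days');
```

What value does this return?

Adding -2 years to 2005-03-29 gives 2003-03-29.
Applying '+142 days' to 2003-03-29: counting 142 days forward gives 2003-08-18.

2003-08-18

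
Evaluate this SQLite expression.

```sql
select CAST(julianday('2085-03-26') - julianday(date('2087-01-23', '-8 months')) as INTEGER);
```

Adding -8 months to 2087-01-23 gives 2086-05-23.
5 days remain in March 2085 after the 26th (31 − 26).
Full months from April 2085 through April 2086 contribute their day counts.
Then 23 days into May 2086.
Total: 5 + 30 + 31 + 30 + 31 + 31 + 30 + 31 + 30 + 31 + 31 + 28 + 31 + 30 + 23 = 423.
The subtraction is earlier − later, so the result is −423 → -423.

-423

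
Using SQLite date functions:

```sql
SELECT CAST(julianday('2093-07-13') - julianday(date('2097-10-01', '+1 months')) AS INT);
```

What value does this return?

-1572

Adding +1 month to 2097-10-01 gives 2097-11-01.
18 days remain in July 2093 after the 13th (31 − 13).
Full months from August 2093 through October 2097 contribute their day counts.
Then 1 day into November 2097.
Total: 18 + 31 + 30 + 31 + 30 + 31 + 31 + 28 + 31 + 30 + 31 + 30 + 31 + 31 + 30 + 31 + 30 + 31 + 31 + 28 + 31 + 30 + 31 + 30 + 31 + 31 + 30 + 31 + 30 + 31 + 31 + 29 + 31 + 30 + 31 + 30 + 31 + 31 + 30 + 31 + 30 + 31 + 31 + 28 + 31 + 30 + 31 + 30 + 31 + 31 + 30 + 31 + 1 = 1572.
The subtraction is earlier − later, so the result is −1572 → -1572.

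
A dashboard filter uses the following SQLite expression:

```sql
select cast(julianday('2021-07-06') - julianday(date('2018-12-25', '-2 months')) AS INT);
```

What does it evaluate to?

985

Adding -2 months to 2018-12-25 gives 2018-10-25.
6 days remain in October 2018 after the 25th (31 − 25).
Full months from November 2018 through June 2021 contribute their day counts.
Then 6 days into July 2021.
Total: 6 + 30 + 31 + 31 + 28 + 31 + 30 + 31 + 30 + 31 + 31 + 30 + 31 + 30 + 31 + 31 + 29 + 31 + 30 + 31 + 30 + 31 + 31 + 30 + 31 + 30 + 31 + 31 + 28 + 31 + 30 + 31 + 30 + 6 = 985.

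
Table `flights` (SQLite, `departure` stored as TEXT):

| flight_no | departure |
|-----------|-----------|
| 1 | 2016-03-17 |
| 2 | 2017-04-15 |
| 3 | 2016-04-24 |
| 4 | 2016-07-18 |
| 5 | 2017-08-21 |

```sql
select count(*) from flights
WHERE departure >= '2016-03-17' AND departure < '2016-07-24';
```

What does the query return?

3

Rows in [2016-03-17, 2016-07-24): 2016-03-17, 2016-04-24, 2016-07-18 → 3 rows.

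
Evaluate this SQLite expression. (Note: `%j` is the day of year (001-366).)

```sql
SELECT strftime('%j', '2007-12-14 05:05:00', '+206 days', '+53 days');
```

First apply '+206 days', '+53 days': 2007-12-14 05:05:00 → 2008-08-29 05:05:00.
Day-of-year for 2008-08-29: days since 2008-01-01 inclusive = 242, zero-padded to 242.

242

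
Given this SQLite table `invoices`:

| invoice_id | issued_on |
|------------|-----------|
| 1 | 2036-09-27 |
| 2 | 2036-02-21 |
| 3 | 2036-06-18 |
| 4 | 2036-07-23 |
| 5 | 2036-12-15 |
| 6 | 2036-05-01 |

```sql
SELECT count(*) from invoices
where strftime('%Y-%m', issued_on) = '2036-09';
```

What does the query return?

Rows with year-month 2036-09: 2036-09-27 → 1.

1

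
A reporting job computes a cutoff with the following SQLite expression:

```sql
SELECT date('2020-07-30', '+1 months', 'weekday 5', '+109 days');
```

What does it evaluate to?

Adding +1 month to 2020-07-30 gives 2020-08-30.
`weekday 5` advances to the next Friday; 2020-08-30 is a Sunday, so it moves forward to 2020-09-04.
Applying '+109 days' to 2020-09-04: counting 109 days forward gives 2020-12-22.

2020-12-22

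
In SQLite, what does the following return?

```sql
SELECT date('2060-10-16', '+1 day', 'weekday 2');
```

2060-10-19

Advancing 1 more day within October lands on 2060-10-17.
`weekday 2` advances to the next Tuesday; 2060-10-17 is a Sunday, so it moves forward to 2060-10-19.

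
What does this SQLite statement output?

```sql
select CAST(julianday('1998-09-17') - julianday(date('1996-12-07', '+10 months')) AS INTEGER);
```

345

Adding +10 months to 1996-12-07 gives 1997-10-07.
24 days remain in October 1997 after the 7th (31 − 7).
Full months from November 1997 through August 1998 contribute their day counts.
Then 17 days into September 1998.
Total: 24 + 30 + 31 + 31 + 28 + 31 + 30 + 31 + 30 + 31 + 31 + 17 = 345.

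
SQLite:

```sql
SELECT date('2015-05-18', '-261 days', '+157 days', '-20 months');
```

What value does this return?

2013-06-03

Applying '-261 days' to 2015-05-18: counting 261 days back gives 2014-08-30.
Applying '+157 days' to 2014-08-30: counting 157 days forward gives 2015-02-03.
Adding -20 months to 2015-02-03 gives 2013-06-03.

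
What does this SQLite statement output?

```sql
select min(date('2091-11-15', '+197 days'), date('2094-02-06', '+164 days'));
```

date('2091-11-15', '+197 days') → 2092-05-30.
date('2094-02-06', '+164 days') → 2094-07-20.
Earlier of the two is 2092-05-30.

2092-05-30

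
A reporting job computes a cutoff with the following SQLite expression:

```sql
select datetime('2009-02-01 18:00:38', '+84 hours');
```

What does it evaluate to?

2009-02-05 06:00:38

+84 hours from 2009-02-01 18:00:38 is 2009-02-05 06:00:38 (crosses midnight).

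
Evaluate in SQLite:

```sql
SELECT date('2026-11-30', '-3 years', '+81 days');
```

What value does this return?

Adding -3 years to 2026-11-30 gives 2023-11-30.
Applying '+81 days' to 2023-11-30: counting 81 days forward gives 2024-02-19.

2024-02-19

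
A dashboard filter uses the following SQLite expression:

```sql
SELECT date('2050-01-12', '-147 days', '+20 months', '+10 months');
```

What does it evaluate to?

Applying '-147 days' to 2050-01-12: counting 147 days back gives 2049-08-18.
Adding +20 months to 2049-08-18 gives 2051-04-18.
Adding +10 months to 2051-04-18 gives 2052-02-18.

2052-02-18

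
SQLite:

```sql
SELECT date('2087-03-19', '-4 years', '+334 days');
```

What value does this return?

Adding -4 years to 2087-03-19 gives 2083-03-19.
Applying '+334 days' to 2083-03-19: counting 334 days forward gives 2084-02-16.

2084-02-16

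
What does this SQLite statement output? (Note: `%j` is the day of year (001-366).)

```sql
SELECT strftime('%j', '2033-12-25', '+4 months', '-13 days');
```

First apply '+4 months', '-13 days': 2033-12-25 → 2034-04-12.
Day-of-year for 2034-04-12: days since 2034-01-01 inclusive = 102, zero-padded to 102.

102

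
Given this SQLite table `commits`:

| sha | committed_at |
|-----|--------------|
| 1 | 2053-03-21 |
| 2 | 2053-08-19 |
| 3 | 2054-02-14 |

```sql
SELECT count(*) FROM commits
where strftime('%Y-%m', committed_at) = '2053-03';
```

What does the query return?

Rows with year-month 2053-03: 2053-03-21 → 1.

1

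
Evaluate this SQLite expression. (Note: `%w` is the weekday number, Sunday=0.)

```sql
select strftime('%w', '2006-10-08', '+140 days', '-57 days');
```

First apply '+140 days', '-57 days': 2006-10-08 → 2006-12-30.
2006-12-30 is a Saturday; with Sunday=0 that is 6.

6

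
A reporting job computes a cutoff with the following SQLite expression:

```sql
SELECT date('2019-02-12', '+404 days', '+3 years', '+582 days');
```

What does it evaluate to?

2024-10-24

Applying '+404 days' to 2019-02-12: counting 404 days forward gives 2020-03-22.
Adding +3 years to 2020-03-22 gives 2023-03-22.
Applying '+582 days' to 2023-03-22: counting 582 days forward gives 2024-10-24.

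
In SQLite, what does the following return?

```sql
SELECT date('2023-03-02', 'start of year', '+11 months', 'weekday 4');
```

`start of year` rewinds 2023-03-02 to 2023-01-01.
Adding +11 months to 2023-01-01 gives 2023-12-01.
`weekday 4` advances to the next Thursday; 2023-12-01 is a Friday, so it moves forward to 2023-12-07.

2023-12-07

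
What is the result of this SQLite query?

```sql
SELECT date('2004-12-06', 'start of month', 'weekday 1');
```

2004-12-06

`start of month` rewinds 2004-12-06 to 2004-12-01.
`weekday 1` advances to the next Monday; 2004-12-01 is a Wednesday, so it moves forward to 2004-12-06.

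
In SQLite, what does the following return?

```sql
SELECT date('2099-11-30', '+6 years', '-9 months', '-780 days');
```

2103-01-12

Adding +6 years to 2099-11-30 gives 2105-11-30.
Adding -9 months to 2105-11-30 targets 2105-02-30. February 2105 has only 28 days, so SQLite normalizes the 2-day overflow forward to 2105-03-02.
Applying '-780 days' to 2105-03-02: counting 780 days back gives 2103-01-12.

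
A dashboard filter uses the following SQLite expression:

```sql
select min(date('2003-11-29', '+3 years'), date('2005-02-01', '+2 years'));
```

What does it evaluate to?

date('2003-11-29', '+3 years') → 2006-11-29.
date('2005-02-01', '+2 years') → 2007-02-01.
Earlier of the two is 2006-11-29.

2006-11-29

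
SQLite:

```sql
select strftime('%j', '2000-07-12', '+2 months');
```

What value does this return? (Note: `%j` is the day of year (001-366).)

First apply '+2 months': 2000-07-12 → 2000-09-12.
Day-of-year for 2000-09-12: days since 2000-01-01 inclusive = 256, zero-padded to 256.

256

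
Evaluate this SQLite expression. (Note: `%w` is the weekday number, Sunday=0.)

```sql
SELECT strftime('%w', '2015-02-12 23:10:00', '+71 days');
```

First apply '+71 days': 2015-02-12 23:10:00 → 2015-04-24 23:10:00.
2015-04-24 is a Friday; with Sunday=0 that is 5.

5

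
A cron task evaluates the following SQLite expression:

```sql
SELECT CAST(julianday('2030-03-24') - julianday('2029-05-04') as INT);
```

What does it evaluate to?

324

27 days remain in May 2029 after the 4th (31 − 4).
Full months from June 2029 through February 2030 contribute their day counts.
Then 24 days into March 2030.
Total: 27 + 30 + 31 + 31 + 30 + 31 + 30 + 31 + 31 + 28 + 24 = 324.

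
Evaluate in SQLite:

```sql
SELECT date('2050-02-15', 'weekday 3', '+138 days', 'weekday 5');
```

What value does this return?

`weekday 3` advances to the next Wednesday; 2050-02-15 is a Tuesday, so it moves forward to 2050-02-16.
Applying '+138 days' to 2050-02-16: counting 138 days forward gives 2050-07-04.
`weekday 5` advances to the next Friday; 2050-07-04 is a Monday, so it moves forward to 2050-07-08.

2050-07-08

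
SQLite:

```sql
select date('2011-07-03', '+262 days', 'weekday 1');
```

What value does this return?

2012-03-26

Applying '+262 days' to 2011-07-03: counting 262 days forward gives 2012-03-21.
`weekday 1` advances to the next Monday; 2012-03-21 is a Wednesday, so it moves forward to 2012-03-26.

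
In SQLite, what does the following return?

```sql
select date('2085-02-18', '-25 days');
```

Going back 18 days from 2085-02-18 reaches 2085-01-31 (last day of January, 31 days).
Going back 7 days within January lands on 2085-01-24.

2085-01-24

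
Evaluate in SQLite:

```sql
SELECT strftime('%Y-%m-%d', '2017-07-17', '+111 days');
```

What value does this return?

First apply '+111 days': 2017-07-17 → 2017-11-05.
`%Y-%m-%d` extracts the ISO date: 2017-11-05.

2017-11-05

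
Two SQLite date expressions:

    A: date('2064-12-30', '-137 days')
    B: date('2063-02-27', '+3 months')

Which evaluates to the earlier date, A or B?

A = 2064-08-15.
B = 2063-05-27.
B is earlier.

B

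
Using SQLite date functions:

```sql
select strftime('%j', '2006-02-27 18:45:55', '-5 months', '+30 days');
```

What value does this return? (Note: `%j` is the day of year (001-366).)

First apply '-5 months', '+30 days': 2006-02-27 18:45:55 → 2005-10-27 18:45:55.
Day-of-year for 2005-10-27: days since 2005-01-01 inclusive = 300, zero-padded to 300.

300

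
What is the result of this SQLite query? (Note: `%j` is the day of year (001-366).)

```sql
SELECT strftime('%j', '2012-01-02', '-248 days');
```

First apply '-248 days': 2012-01-02 → 2011-04-29.
Day-of-year for 2011-04-29: days since 2011-01-01 inclusive = 119, zero-padded to 119.

119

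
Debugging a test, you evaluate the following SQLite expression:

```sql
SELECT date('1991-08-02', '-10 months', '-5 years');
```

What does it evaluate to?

Adding -10 months to 1991-08-02 gives 1990-10-02.
Adding -5 years to 1990-10-02 gives 1985-10-02.

1985-10-02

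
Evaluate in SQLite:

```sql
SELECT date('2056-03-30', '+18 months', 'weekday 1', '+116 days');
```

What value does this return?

Adding +18 months to 2056-03-30 gives 2057-09-30.
`weekday 1` advances to the next Monday; 2057-09-30 is a Sunday, so it moves forward to 2057-10-01.
Applying '+116 days' to 2057-10-01: counting 116 days forward gives 2058-01-25.

2058-01-25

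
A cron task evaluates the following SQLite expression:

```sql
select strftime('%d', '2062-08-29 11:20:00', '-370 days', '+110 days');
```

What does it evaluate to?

First apply '-370 days', '+110 days': 2062-08-29 11:20:00 → 2061-12-12 11:20:00.
`%d` extracts the 2-digit day of month: 12.

12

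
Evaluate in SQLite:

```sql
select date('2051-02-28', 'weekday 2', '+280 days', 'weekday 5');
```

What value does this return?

2051-12-08

`weekday 2` advances to the next Tuesday; 2051-02-28 is already a Tuesday, so it stays at 2051-02-28.
Applying '+280 days' to 2051-02-28: counting 280 days forward gives 2051-12-05.
`weekday 5` advances to the next Friday; 2051-12-05 is a Tuesday, so it moves forward to 2051-12-08.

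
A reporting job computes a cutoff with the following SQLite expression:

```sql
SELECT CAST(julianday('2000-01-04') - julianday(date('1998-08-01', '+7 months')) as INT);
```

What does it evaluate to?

309

Adding +7 months to 1998-08-01 gives 1999-03-01.
30 days remain in March 1999 after the 1st (31 − 1).
Full months from April 1999 through December 1999 contribute their day counts.
Then 4 days into January 2000.
Total: 30 + 30 + 31 + 30 + 31 + 31 + 30 + 31 + 30 + 31 + 4 = 309.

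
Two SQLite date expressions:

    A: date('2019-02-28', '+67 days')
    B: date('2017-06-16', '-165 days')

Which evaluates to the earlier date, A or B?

B

A = 2019-05-06.
B = 2017-01-02.
B is earlier.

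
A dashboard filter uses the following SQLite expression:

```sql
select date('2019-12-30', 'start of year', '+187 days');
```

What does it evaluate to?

2019-07-07

`start of year` rewinds 2019-12-30 to 2019-01-01.
Applying '+187 days' to 2019-01-01: counting 187 days forward gives 2019-07-07.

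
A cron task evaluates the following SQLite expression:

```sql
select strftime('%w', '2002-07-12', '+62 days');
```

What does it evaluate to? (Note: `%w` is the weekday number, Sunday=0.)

4

First apply '+62 days': 2002-07-12 → 2002-09-12.
2002-09-12 is a Thursday; with Sunday=0 that is 4.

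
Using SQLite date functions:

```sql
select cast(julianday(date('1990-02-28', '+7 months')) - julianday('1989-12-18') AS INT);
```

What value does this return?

284

Adding +7 months to 1990-02-28 gives 1990-09-28.
13 days remain in December 1989 after the 18th (31 − 18).
Full months from January 1990 through August 1990 contribute their day counts.
Then 28 days into September 1990.
Total: 13 + 31 + 28 + 31 + 30 + 31 + 30 + 31 + 31 + 28 = 284.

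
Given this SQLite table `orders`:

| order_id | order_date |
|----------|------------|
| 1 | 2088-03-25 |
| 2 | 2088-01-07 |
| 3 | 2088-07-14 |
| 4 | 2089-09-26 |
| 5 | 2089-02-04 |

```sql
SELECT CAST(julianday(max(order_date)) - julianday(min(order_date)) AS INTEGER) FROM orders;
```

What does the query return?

MIN = 2088-01-07, MAX = 2089-09-26.
24 days remain in January 2088 after the 7th (31 − 7).
Full months from February 2088 through August 2089 contribute their day counts.
Then 26 days into September 2089.
Total: 24 + 29 + 31 + 30 + 31 + 30 + 31 + 31 + 30 + 31 + 30 + 31 + 31 + 28 + 31 + 30 + 31 + 30 + 31 + 31 + 26 = 628.

628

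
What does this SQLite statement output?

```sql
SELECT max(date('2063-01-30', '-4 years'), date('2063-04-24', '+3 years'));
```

date('2063-01-30', '-4 years') → 2059-01-30.
date('2063-04-24', '+3 years') → 2066-04-24.
Later of the two is 2066-04-24.

2066-04-24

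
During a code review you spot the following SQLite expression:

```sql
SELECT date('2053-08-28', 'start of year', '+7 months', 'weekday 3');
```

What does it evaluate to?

`start of year` rewinds 2053-08-28 to 2053-01-01.
Adding +7 months to 2053-01-01 gives 2053-08-01.
`weekday 3` advances to the next Wednesday; 2053-08-01 is a Friday, so it moves forward to 2053-08-06.

2053-08-06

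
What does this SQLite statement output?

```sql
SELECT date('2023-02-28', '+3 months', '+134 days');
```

2023-10-09

Adding +3 months to 2023-02-28 gives 2023-05-28.
Applying '+134 days' to 2023-05-28: counting 134 days forward gives 2023-10-09.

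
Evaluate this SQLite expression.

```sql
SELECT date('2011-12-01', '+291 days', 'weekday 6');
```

2012-09-22

Applying '+291 days' to 2011-12-01: counting 291 days forward gives 2012-09-17.
`weekday 6` advances to the next Saturday; 2012-09-17 is a Monday, so it moves forward to 2012-09-22.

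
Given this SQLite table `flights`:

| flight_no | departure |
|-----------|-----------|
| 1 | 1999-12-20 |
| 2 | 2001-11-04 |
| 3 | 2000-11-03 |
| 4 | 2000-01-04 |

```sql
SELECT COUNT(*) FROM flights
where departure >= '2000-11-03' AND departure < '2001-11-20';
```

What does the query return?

2

Rows in [2000-11-03, 2001-11-20): 2001-11-04, 2000-11-03 → 2 rows.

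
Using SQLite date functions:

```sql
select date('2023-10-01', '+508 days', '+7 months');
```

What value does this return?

Applying '+508 days' to 2023-10-01: counting 508 days forward gives 2025-02-20.
Adding +7 months to 2025-02-20 gives 2025-09-20.

2025-09-20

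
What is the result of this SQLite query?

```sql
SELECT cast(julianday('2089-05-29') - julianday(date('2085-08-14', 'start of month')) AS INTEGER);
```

`start of month` rewinds 2085-08-14 to 2085-08-01.
30 days remain in August 2085 after the 1st (31 − 1).
Full months from September 2085 through April 2089 contribute their day counts.
Then 29 days into May 2089.
Total: 30 + 30 + 31 + 30 + 31 + 31 + 28 + 31 + 30 + 31 + 30 + 31 + 31 + 30 + 31 + 30 + 31 + 31 + 28 + 31 + 30 + 31 + 30 + 31 + 31 + 30 + 31 + 30 + 31 + 31 + 29 + 31 + 30 + 31 + 30 + 31 + 31 + 30 + 31 + 30 + 31 + 31 + 28 + 31 + 30 + 29 = 1397.

1397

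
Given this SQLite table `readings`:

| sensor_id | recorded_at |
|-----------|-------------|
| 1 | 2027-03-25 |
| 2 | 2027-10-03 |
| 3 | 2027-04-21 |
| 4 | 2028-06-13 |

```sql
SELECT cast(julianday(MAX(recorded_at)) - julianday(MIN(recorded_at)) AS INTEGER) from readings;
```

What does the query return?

446

MIN = 2027-03-25, MAX = 2028-06-13.
6 days remain in March 2027 after the 25th (31 − 25).
Full months from April 2027 through May 2028 contribute their day counts.
Then 13 days into June 2028.
Total: 6 + 30 + 31 + 30 + 31 + 31 + 30 + 31 + 30 + 31 + 31 + 29 + 31 + 30 + 31 + 13 = 446.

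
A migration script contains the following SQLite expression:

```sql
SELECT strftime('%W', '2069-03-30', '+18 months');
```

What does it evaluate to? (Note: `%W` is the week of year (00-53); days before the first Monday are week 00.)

First apply '+18 months': 2069-03-30 → 2070-09-30.
2070-09-30 is a Tuesday. SQLite's %W counts Mondays since the year started; the result is 39.

39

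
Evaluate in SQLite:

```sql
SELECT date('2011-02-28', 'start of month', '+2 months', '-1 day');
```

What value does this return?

2011-03-31

`start of month` rewinds 2011-02-28 to 2011-02-01.
Adding +2 months to 2011-02-01 gives 2011-04-01.
Going back 1 day from 2011-04-01 reaches 2011-03-31 (last day of March, 31 days).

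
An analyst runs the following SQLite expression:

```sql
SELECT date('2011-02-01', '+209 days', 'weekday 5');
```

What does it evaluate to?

2011-09-02

Applying '+209 days' to 2011-02-01: counting 209 days forward gives 2011-08-29.
`weekday 5` advances to the next Friday; 2011-08-29 is a Monday, so it moves forward to 2011-09-02.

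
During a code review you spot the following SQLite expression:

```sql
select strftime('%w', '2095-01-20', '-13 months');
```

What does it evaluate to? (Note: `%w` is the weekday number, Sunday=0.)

0

First apply '-13 months': 2095-01-20 → 2093-12-20.
2093-12-20 is a Sunday; with Sunday=0 that is 0.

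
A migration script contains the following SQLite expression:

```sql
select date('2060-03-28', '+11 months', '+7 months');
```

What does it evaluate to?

2061-09-28

Adding +11 months to 2060-03-28 gives 2061-02-28.
Adding +7 months to 2061-02-28 gives 2061-09-28.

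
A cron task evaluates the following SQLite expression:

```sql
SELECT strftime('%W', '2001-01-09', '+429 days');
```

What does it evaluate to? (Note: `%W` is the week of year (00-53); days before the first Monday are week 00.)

10

First apply '+429 days': 2001-01-09 → 2002-03-14.
2002-03-14 is a Thursday. SQLite's %W counts Mondays since the year started; the result is 10.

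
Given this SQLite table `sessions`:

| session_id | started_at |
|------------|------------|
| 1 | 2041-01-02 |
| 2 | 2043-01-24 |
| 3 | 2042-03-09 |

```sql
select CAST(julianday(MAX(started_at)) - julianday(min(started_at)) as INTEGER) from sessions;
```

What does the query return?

752

MIN = 2041-01-02, MAX = 2043-01-24.
29 days remain in January 2041 after the 2nd (31 − 2).
Full months from February 2041 through December 2042 contribute their day counts.
Then 24 days into January 2043.
Total: 29 + 28 + 31 + 30 + 31 + 30 + 31 + 31 + 30 + 31 + 30 + 31 + 31 + 28 + 31 + 30 + 31 + 30 + 31 + 31 + 30 + 31 + 30 + 31 + 24 = 752.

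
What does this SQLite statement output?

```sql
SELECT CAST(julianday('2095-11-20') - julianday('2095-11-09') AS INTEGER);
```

11

Both dates are in November 2095: 20 − 9 = 11.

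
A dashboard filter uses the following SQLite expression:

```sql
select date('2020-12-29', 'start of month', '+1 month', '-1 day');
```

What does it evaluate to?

`start of month` rewinds 2020-12-29 to 2020-12-01.
Adding +1 month to 2020-12-01 gives 2021-01-01.
Going back 1 day from 2021-01-01 reaches 2020-12-31 (last day of December, 31 days).

2020-12-31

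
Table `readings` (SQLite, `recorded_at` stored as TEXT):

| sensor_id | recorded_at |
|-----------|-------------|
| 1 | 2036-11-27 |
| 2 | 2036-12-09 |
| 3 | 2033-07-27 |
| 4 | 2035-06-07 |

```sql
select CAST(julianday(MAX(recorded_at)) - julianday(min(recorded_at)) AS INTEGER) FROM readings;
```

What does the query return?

MIN = 2033-07-27, MAX = 2036-12-09.
4 days remain in July 2033 after the 27th (31 − 27).
Full months from August 2033 through November 2036 contribute their day counts.
Then 9 days into December 2036.
Total: 4 + 31 + 30 + 31 + 30 + 31 + 31 + 28 + 31 + 30 + 31 + 30 + 31 + 31 + 30 + 31 + 30 + 31 + 31 + 28 + 31 + 30 + 31 + 30 + 31 + 31 + 30 + 31 + 30 + 31 + 31 + 29 + 31 + 30 + 31 + 30 + 31 + 31 + 30 + 31 + 30 + 9 = 1231.

1231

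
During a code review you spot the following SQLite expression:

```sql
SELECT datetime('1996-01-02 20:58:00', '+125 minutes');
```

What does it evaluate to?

1996-01-02 23:03:00

125 minutes = 2h 5m; +125 minutes from 1996-01-02 20:58:00 is 1996-01-02 23:03:00.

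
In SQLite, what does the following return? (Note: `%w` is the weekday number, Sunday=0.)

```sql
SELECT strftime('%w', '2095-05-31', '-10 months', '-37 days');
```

First apply '-10 months', '-37 days': 2095-05-31 → 2094-06-24.
2094-06-24 is a Thursday; with Sunday=0 that is 4.

4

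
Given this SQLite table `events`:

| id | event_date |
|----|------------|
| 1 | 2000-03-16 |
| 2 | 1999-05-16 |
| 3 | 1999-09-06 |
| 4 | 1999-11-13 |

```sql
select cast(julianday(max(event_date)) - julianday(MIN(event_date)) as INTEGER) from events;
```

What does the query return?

MIN = 1999-05-16, MAX = 2000-03-16.
15 days remain in May 1999 after the 16th (31 − 16).
Full months from June 1999 through February 2000 contribute their day counts.
Then 16 days into March 2000.
Total: 15 + 30 + 31 + 31 + 30 + 31 + 30 + 31 + 31 + 29 + 16 = 305.

305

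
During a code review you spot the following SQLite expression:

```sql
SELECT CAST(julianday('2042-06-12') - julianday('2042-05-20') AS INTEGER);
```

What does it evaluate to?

11 days remain in May 2042 after the 20th (31 − 20).
Then 12 days into June 2042.
Total: 11 + 12 = 23.

23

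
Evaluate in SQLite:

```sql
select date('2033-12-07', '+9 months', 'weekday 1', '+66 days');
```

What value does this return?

Adding +9 months to 2033-12-07 gives 2034-09-07.
`weekday 1` advances to the next Monday; 2034-09-07 is a Thursday, so it moves forward to 2034-09-11.
Applying '+66 days' to 2034-09-11: counting 66 days forward gives 2034-11-16.

2034-11-16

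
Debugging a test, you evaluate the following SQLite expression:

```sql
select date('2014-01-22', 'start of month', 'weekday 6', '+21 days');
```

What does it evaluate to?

2014-01-25

`start of month` rewinds 2014-01-22 to 2014-01-01.
`weekday 6` advances to the next Saturday; 2014-01-01 is a Wednesday, so it moves forward to 2014-01-04.
Advancing 21 more days within January lands on 2014-01-25.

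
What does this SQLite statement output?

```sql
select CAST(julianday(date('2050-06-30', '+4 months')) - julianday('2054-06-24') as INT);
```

Adding +4 months to 2050-06-30 gives 2050-10-30.
1 day remains in October 2050 after the 30th (31 − 30).
Full months from November 2050 through May 2054 contribute their day counts.
Then 24 days into June 2054.
Total: 1 + 30 + 31 + 31 + 28 + 31 + 30 + 31 + 30 + 31 + 31 + 30 + 31 + 30 + 31 + 31 + 29 + 31 + 30 + 31 + 30 + 31 + 31 + 30 + 31 + 30 + 31 + 31 + 28 + 31 + 30 + 31 + 30 + 31 + 31 + 30 + 31 + 30 + 31 + 31 + 28 + 31 + 30 + 31 + 24 = 1333.
The subtraction is earlier − later, so the result is −1333 → -1333.

-1333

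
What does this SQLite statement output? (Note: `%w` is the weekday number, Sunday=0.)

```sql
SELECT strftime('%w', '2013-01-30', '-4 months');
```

First apply '-4 months': 2013-01-30 → 2012-09-30.
2012-09-30 is a Sunday; with Sunday=0 that is 0.

0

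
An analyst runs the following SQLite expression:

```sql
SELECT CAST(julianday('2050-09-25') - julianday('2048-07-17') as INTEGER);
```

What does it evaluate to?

14 days remain in July 2048 after the 17th (31 − 17).
Full months from August 2048 through August 2050 contribute their day counts.
Then 25 days into September 2050.
Total: 14 + 31 + 30 + 31 + 30 + 31 + 31 + 28 + 31 + 30 + 31 + 30 + 31 + 31 + 30 + 31 + 30 + 31 + 31 + 28 + 31 + 30 + 31 + 30 + 31 + 31 + 25 = 800.

800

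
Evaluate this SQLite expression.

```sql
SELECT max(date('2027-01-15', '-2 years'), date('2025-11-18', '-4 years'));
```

2025-01-15

date('2027-01-15', '-2 years') → 2025-01-15.
date('2025-11-18', '-4 years') → 2021-11-18.
Later of the two is 2025-01-15.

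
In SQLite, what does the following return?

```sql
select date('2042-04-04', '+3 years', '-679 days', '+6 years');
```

Adding +3 years to 2042-04-04 gives 2045-04-04.
Applying '-679 days' to 2045-04-04: counting 679 days back gives 2043-05-26.
Adding +6 years to 2043-05-26 gives 2049-05-26.

2049-05-26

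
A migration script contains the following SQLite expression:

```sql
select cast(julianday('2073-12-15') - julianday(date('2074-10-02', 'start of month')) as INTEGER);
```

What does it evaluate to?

-290

`start of month` rewinds 2074-10-02 to 2074-10-01.
16 days remain in December 2073 after the 15th (31 − 15).
Full months from January 2074 through September 2074 contribute their day counts.
Then 1 day into October 2074.
Total: 16 + 31 + 28 + 31 + 30 + 31 + 30 + 31 + 31 + 30 + 1 = 290.
The subtraction is earlier − later, so the result is −290 → -290.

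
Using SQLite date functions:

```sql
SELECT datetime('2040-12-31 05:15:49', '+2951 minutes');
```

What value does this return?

2041-01-02 06:26:49

2951 minutes = 49h 11m; +2951 minutes from 2040-12-31 05:15:49 is 2041-01-02 06:26:49 (crosses midnight).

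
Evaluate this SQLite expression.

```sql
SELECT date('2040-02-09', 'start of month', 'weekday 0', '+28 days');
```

2040-03-04

`start of month` rewinds 2040-02-09 to 2040-02-01.
`weekday 0` advances to the next Sunday; 2040-02-01 is a Wednesday, so it moves forward to 2040-02-05.
February 2040 has 29 days; 24 remain after the 5th, so 25 days reach 2040-03-01.
Advancing 3 more days within March lands on 2040-03-04.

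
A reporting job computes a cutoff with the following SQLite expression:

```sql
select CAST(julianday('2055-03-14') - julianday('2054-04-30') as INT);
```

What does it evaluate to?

0 days remain in April 2054 after the 30th (30 − 30).
Full months from May 2054 through February 2055 contribute their day counts.
Then 14 days into March 2055.
Total: 0 + 31 + 30 + 31 + 31 + 30 + 31 + 30 + 31 + 31 + 28 + 14 = 318.

318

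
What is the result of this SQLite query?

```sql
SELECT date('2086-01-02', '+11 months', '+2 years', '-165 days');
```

2088-06-20

Adding +11 months to 2086-01-02 gives 2086-12-02.
Adding +2 years to 2086-12-02 gives 2088-12-02.
Applying '-165 days' to 2088-12-02: counting 165 days back gives 2088-06-20.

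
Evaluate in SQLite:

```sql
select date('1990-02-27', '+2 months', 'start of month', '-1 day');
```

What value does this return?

1990-03-31

Adding +2 months to 1990-02-27 gives 1990-04-27.
`start of month` rewinds 1990-04-27 to 1990-04-01.
Going back 1 day from 1990-04-01 reaches 1990-03-31 (last day of March, 31 days).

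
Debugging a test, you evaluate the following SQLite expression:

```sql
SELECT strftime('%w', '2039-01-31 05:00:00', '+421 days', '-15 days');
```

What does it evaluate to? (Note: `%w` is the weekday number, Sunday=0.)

First apply '+421 days', '-15 days': 2039-01-31 05:00:00 → 2040-03-12 05:00:00.
2040-03-12 is a Monday; with Sunday=0 that is 1.

1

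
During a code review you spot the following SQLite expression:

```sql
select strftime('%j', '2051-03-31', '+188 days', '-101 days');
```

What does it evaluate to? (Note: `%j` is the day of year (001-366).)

177

First apply '+188 days', '-101 days': 2051-03-31 → 2051-06-26.
Day-of-year for 2051-06-26: days since 2051-01-01 inclusive = 177, zero-padded to 177.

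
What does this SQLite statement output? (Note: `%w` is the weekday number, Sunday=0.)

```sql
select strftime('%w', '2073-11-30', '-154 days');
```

4

First apply '-154 days': 2073-11-30 → 2073-06-29.
2073-06-29 is a Thursday; with Sunday=0 that is 4.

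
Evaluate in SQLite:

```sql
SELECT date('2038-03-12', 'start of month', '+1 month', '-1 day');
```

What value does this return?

`start of month` rewinds 2038-03-12 to 2038-03-01.
Adding +1 month to 2038-03-01 gives 2038-04-01.
Going back 1 day from 2038-04-01 reaches 2038-03-31 (last day of March, 31 days).

2038-03-31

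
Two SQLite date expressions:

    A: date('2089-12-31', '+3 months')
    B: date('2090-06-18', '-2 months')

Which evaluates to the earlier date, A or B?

A = 2090-03-31.
B = 2090-04-18.
A is earlier.

A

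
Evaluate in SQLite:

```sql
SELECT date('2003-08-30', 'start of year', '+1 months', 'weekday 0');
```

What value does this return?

2003-02-02

`start of year` rewinds 2003-08-30 to 2003-01-01.
Adding +1 month to 2003-01-01 gives 2003-02-01.
`weekday 0` advances to the next Sunday; 2003-02-01 is a Saturday, so it moves forward to 2003-02-02.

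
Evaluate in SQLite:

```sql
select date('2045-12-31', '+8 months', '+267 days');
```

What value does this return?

Adding +8 months to 2045-12-31 gives 2046-08-31.
Applying '+267 days' to 2046-08-31: counting 267 days forward gives 2047-05-25.

2047-05-25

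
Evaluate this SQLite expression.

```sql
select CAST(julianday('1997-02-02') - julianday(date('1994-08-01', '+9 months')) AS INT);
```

643

Adding +9 months to 1994-08-01 gives 1995-05-01.
30 days remain in May 1995 after the 1st (31 − 1).
Full months from June 1995 through January 1997 contribute their day counts.
Then 2 days into February 1997.
Total: 30 + 30 + 31 + 31 + 30 + 31 + 30 + 31 + 31 + 29 + 31 + 30 + 31 + 30 + 31 + 31 + 30 + 31 + 30 + 31 + 31 + 2 = 643.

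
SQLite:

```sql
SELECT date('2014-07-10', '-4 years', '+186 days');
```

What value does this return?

Adding -4 years to 2014-07-10 gives 2010-07-10.
Applying '+186 days' to 2010-07-10: counting 186 days forward gives 2011-01-12.

2011-01-12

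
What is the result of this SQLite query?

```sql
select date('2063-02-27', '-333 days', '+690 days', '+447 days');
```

2065-05-11

Applying '-333 days' to 2063-02-27: counting 333 days back gives 2062-03-31.
Applying '+690 days' to 2062-03-31: counting 690 days forward gives 2064-02-19.
Applying '+447 days' to 2064-02-19: counting 447 days forward gives 2065-05-11.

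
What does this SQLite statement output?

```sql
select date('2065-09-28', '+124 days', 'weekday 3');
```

Applying '+124 days' to 2065-09-28: counting 124 days forward gives 2066-01-30.
`weekday 3` advances to the next Wednesday; 2066-01-30 is a Saturday, so it moves forward to 2066-02-03.

2066-02-03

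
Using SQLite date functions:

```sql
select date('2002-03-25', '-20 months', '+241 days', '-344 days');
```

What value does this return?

2000-04-13

Adding -20 months to 2002-03-25 gives 2000-07-25.
Applying '+241 days' to 2000-07-25: counting 241 days forward gives 2001-03-23.
Applying '-344 days' to 2001-03-23: counting 344 days back gives 2000-04-13.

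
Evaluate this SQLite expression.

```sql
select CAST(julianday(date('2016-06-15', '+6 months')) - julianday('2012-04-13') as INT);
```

Adding +6 months to 2016-06-15 gives 2016-12-15.
17 days remain in April 2012 after the 13th (30 − 13).
Full months from May 2012 through November 2016 contribute their day counts.
Then 15 days into December 2016.
Total: 17 + 31 + 30 + 31 + 31 + 30 + 31 + 30 + 31 + 31 + 28 + 31 + 30 + 31 + 30 + 31 + 31 + 30 + 31 + 30 + 31 + 31 + 28 + 31 + 30 + 31 + 30 + 31 + 31 + 30 + 31 + 30 + 31 + 31 + 28 + 31 + 30 + 31 + 30 + 31 + 31 + 30 + 31 + 30 + 31 + 31 + 29 + 31 + 30 + 31 + 30 + 31 + 31 + 30 + 31 + 30 + 15 = 1707.

1707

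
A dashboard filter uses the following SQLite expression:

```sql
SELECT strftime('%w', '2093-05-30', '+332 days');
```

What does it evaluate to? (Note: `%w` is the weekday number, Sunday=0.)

First apply '+332 days': 2093-05-30 → 2094-04-27.
2094-04-27 is a Tuesday; with Sunday=0 that is 2.

2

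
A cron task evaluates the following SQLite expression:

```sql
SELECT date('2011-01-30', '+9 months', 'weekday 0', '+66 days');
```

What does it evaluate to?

Adding +9 months to 2011-01-30 gives 2011-10-30.
`weekday 0` advances to the next Sunday; 2011-10-30 is already a Sunday, so it stays at 2011-10-30.
Applying '+66 days' to 2011-10-30: counting 66 days forward gives 2012-01-04.

2012-01-04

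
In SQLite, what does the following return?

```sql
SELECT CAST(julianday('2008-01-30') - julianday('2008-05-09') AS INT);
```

-100

1 day remains in January 2008 after the 30th (31 − 30).
February 2008: 29 days (leap year).
March 2008: 31 days.
April 2008: 30 days.
Then 9 days into May 2008.
Total: 1 + 29 + 31 + 30 + 9 = 100.
The subtraction is earlier − later, so the result is −100 → -100.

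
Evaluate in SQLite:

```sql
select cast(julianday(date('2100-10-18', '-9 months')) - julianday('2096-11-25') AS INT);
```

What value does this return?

1149

Adding -9 months to 2100-10-18 gives 2100-01-18.
5 days remain in November 2096 after the 25th (30 − 25).
Full months from December 2096 through December 2099 contribute their day counts.
Then 18 days into January 2100.
Total: 5 + 31 + 31 + 28 + 31 + 30 + 31 + 30 + 31 + 31 + 30 + 31 + 30 + 31 + 31 + 28 + 31 + 30 + 31 + 30 + 31 + 31 + 30 + 31 + 30 + 31 + 31 + 28 + 31 + 30 + 31 + 30 + 31 + 31 + 30 + 31 + 30 + 31 + 18 = 1149.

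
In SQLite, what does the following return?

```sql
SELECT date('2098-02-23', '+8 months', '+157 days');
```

2099-03-29

Adding +8 months to 2098-02-23 gives 2098-10-23.
Applying '+157 days' to 2098-10-23: counting 157 days forward gives 2099-03-29.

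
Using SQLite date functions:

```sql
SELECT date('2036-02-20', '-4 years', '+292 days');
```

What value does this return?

Adding -4 years to 2036-02-20 gives 2032-02-20.
Applying '+292 days' to 2032-02-20: counting 292 days forward gives 2032-12-08.

2032-12-08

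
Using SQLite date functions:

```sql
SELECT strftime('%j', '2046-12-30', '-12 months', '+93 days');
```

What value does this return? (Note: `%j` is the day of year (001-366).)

First apply '-12 months', '+93 days': 2046-12-30 → 2046-04-02.
Day-of-year for 2046-04-02: days since 2046-01-01 inclusive = 92, zero-padded to 092.

092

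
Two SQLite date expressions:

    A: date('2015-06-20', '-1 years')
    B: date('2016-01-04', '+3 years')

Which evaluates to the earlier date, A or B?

A = 2014-06-20.
B = 2019-01-04.
A is earlier.

A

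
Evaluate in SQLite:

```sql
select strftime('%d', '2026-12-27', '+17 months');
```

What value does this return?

First apply '+17 months': 2026-12-27 → 2028-05-27.
`%d` extracts the 2-digit day of month: 27.

27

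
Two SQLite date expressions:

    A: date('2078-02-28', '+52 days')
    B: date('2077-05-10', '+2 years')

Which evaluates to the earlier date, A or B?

A = 2078-04-21.
B = 2079-05-10.
A is earlier.

A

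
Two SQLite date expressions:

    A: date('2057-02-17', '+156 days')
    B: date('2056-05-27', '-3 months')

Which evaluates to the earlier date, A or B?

B

A = 2057-07-23.
B = 2056-02-27.
B is earlier.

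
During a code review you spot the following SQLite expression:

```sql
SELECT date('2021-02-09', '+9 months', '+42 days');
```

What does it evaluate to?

2021-12-21

Adding +9 months to 2021-02-09 gives 2021-11-09.
Applying '+42 days' to 2021-11-09: counting 42 days forward gives 2021-12-21.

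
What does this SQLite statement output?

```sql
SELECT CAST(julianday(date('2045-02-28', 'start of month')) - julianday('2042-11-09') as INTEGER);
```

815

`start of month` rewinds 2045-02-28 to 2045-02-01.
21 days remain in November 2042 after the 9th (30 − 9).
Full months from December 2042 through January 2045 contribute their day counts.
Then 1 day into February 2045.
Total: 21 + 31 + 31 + 28 + 31 + 30 + 31 + 30 + 31 + 31 + 30 + 31 + 30 + 31 + 31 + 29 + 31 + 30 + 31 + 30 + 31 + 31 + 30 + 31 + 30 + 31 + 31 + 1 = 815.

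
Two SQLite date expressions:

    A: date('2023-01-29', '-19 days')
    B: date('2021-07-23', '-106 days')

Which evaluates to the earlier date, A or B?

A = 2023-01-10.
B = 2021-04-08.
B is earlier.

B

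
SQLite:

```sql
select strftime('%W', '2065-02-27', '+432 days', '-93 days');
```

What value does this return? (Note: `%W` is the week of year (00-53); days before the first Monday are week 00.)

First apply '+432 days', '-93 days': 2065-02-27 → 2066-02-01.
2066-02-01 is a Monday. SQLite's %W counts Mondays since the year started; the result is 05.

05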